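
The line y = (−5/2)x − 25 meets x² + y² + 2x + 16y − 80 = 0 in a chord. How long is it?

Centre (−1, −8), r² = 145. Perpendicular distance d from centre to line = |29| / √29 = 29/√29.
Chord = 2√(r² − d²) = 2·√(116) = 4√29.

4√29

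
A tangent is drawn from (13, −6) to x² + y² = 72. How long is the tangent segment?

With centre O = (0, 0), |OP|² = 205 and r² = 72.
Power of the point: PT² = |PO|² − r² = 133, so PT = √133.

√133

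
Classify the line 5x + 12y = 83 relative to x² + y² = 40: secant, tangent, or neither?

neither

Substituting the line into the circle gives 169x² − 830x + 1129 = 0.
Discriminant = (−830)² − 4·169·(1129) = −74304 < 0.
No real roots: the line does not meet the circle.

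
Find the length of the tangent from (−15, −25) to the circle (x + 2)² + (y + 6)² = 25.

√505

With centre O = (−2, −6), |OP|² = 530 and r² = 25.
By the tangent–radius right angle, tangent length = √(|PO|² − r²) = √505.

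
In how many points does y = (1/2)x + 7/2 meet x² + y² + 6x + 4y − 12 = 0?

d² = (1·(−3) − 2·(−2) − (−7))²/5 = 64/5; r² = 25.
Since d² < r², the line cuts the circle twice.

2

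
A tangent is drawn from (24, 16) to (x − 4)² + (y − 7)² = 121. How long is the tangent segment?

Centre (4, 7), r² = 121. |PO|² = (20)² + (9)² = 481.
The tangent meets the radius at right angles, so tangent² = |PO|² − r² = 481 − 121 = 360.

6√10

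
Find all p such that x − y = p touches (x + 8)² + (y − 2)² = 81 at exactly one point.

Tangency holds when the distance from the centre (−8, 2) to the line equals the radius 9:
|1·(−8) − 1·2 − p| / √2 = 9
|p − (−10)| = 9√2.

p = −10 ± 9√2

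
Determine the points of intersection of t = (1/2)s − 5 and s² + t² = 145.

Express t = (−10 + s)/2 and substitute into the circle:
5s² − 20s − 480 = 0  ⟹  s² − 4s − 96 = 0
s = 12 or s = −8, giving (12, 1) and (−8, −9).

(−8, −9) and (12, 1)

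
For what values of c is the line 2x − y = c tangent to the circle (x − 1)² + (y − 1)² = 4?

c = 1 ± 2√5

Tangency holds when the distance from the centre (1, 1) to the line equals the radius 2:
|2·1 − 1·1 − c| / √5 = 2
|c − (1)| = 2√5.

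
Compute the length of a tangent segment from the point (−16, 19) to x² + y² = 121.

The centre is (0, 0) and r = 11. The square of the distance from P to the centre is 256 + 361 = 617.
Power of the point: PT² = |PO|² − r² = 496, so PT = 4√31.

4√31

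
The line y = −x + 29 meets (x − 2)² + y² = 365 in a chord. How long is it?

√2

Substitute y = −x + 29:
2x² − 62x + 480 = 0  ⟹  x² − 31x + 240 = 0
x = 16 or x = 15, giving (16, 13) and (15, 14).
Chord length = distance between (16, 13) and (15, 14) = √2 = √2.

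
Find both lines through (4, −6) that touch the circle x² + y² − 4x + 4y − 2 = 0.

x + 3y = −14 and 3x − y = 18

Let a tangent through (4, −6) have slope m. Its distance from (2, −2) must equal √10:
(−2m − (4))² = 10(m² + 1)
3m² − 8m − 3 = 0, so m = −1/3 or m = 3.
Through (4, −6) these give x + 3y = −14 and 3x − y = 18.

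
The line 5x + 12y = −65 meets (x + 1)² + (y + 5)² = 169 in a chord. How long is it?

26

Centre (−1, −5), r² = 169. Perpendicular distance d from centre to line = |0| / √169 = 0/√169.
Half the chord is √(r² − d²) = √(169), so the full chord is 26.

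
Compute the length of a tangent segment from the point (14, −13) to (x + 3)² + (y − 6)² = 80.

√570

The centre is (−3, 6) and r = 4√5. The square of the distance from P to the centre is 289 + 361 = 650.
By the tangent–radius right angle, tangent length = √(|PO|² − r²) = √570.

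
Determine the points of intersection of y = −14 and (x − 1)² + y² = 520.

(−17, −14) and (19, −14)

From the line, y = −14. Substituting:
x² − 2x − 323 = 0
x = 19 or x = −17, giving (19, −14) and (−17, −14).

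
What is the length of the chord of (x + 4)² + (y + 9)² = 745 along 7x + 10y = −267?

From the line, y = (−267 − 7x)/10. Substituting:
149x² + 3278x − 41571 = 0  ⟹  x² + 22x − 279 = 0
x = 9 or x = −31, giving (9, −33) and (−31, −5).
|(9, −33) − (−31, −5)| = √((40)² + (−28)²) = 4√149.

4√149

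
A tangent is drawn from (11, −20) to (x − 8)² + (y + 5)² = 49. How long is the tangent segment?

The centre is (8, −5) and r = 7. The square of the distance from P to the centre is 9 + 225 = 234.
By the tangent–radius right angle, tangent length = √(|PO|² − r²) = √185.

√185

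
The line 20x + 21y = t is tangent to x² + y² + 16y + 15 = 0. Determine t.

Tangency holds when the distance from the centre (0, −8) to the line equals the radius 7:
|20·0 + 21·(−8) − t| / √841 = 7
|t − (−168)| = 7·29, so t = 35 or t = −371.

t = −371 or t = 35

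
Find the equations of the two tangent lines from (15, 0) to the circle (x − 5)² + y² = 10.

Let a tangent through (15, 0) have slope m. Its distance from (5, 0) must equal √10:
(−10m − (0))² = 10(m² + 1)
9m² − 1 = 0, so m = 1/3 or m = −1/3.
With m = 1/3: x − 3y = 15. With m = −1/3: x + 3y = 15.

x − 3y = 15 and x + 3y = 15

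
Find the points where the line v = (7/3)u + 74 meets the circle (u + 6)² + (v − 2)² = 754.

(−33, −3) and (−21, 25)

Express v = (222 + 7u)/3 and substitute into the circle:
58u² + 3132u + 40194 = 0  ⟹  u² + 54u + 693 = 0
u = −21 or u = −33, giving (−21, 25) and (−33, −3).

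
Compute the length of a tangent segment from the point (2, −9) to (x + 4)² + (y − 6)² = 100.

√161

With centre O = (−4, 6), |OP|² = 261 and r² = 100.
The tangent meets the radius at right angles, so tangent² = |PO|² − r² = 261 − 100 = 161.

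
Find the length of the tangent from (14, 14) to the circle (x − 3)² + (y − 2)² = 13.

Centre (3, 2), r² = 13. |PO|² = (11)² + (12)² = 265.
The tangent meets the radius at right angles, so tangent² = |PO|² − r² = 265 − 13 = 252.

6√7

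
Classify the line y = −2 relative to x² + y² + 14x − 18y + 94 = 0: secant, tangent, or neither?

Substituting the line into the circle gives x² + 14x + 134 = 0.
Δ = 196 − 536 = −340.
No real roots: the line does not meet the circle.

neither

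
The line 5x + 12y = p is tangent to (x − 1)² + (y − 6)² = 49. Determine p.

p = −14 or p = 168

Tangency holds when the distance from the centre (1, 6) to the line equals the radius 7:
|5·1 + 12·6 − p| / √169 = 7
|p − (77)| = 7·13, so p = 168 or p = −14.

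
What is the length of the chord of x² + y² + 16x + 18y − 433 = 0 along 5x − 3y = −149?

2√34

The distance from (−8, −9) to the line is 136/√34, and r² = 578.
Half the chord is √(r² − d²) = √(34), so the full chord is 2√34.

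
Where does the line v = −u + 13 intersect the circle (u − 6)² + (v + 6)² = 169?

From the line, v = −u + 13. Substituting:
2u² − 50u + 228 = 0  ⟹  u² − 25u + 114 = 0
u = 19 or u = 6, giving (19, −6) and (6, 7).

(6, 7) and (19, −6)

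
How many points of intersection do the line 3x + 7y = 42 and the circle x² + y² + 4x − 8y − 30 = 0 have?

Centre (−2, 4), r² = 50. Distance² from centre to line = (−20)²/58 = 200/29.
Since d² < r², the line cuts the circle twice.

2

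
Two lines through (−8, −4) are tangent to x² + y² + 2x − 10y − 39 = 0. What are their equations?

x − 8y = 24 and 8x + y = −68

Write the tangent as mx − y + (−4 − m·(−8)) = 0 and set its distance from the centre to √65:
[m·(7) − (9)]² = 65(m² + 1)
8m² + 63m − 8 = 0, so m = 1/8 or m = −8.
With m = 1/8: x − 8y = 24. With m = −8: 8x + y = −68.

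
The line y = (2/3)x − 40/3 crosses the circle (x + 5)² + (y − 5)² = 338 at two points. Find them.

(2, −12) and (8, −8)

Substitute y = (−40 + 2x)/3:
13x² − 130x + 208 = 0  ⟹  x² − 10x + 16 = 0
x = 8 or x = 2, giving (8, −8) and (2, −12).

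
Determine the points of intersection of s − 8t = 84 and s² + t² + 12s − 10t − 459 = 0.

From the line, t = (−84 + s)/8. Substituting:
65s² + 520s − 15600 = 0  ⟹  s² + 8s − 240 = 0
s = 12 or s = −20, giving (12, −9) and (−20, −13).

(−20, −13) and (12, −9)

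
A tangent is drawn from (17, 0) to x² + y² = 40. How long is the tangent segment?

√249

With centre O = (0, 0), |OP|² = 289 and r² = 40.
The tangent meets the radius at right angles, so tangent² = |PO|² − r² = 289 − 40 = 249.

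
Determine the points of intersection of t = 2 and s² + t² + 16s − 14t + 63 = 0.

Substitute t = 2:
s² + 16s + 39 = 0
s = −3 or s = −13, giving (−3, 2) and (−13, 2).

(−13, 2) and (−3, 2)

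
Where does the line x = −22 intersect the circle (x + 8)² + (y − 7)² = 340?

(−22, −5) and (−22, 19)

The line gives x = −22. Substituting into the circle:
y² − 14y − 95 = 0
y = 19 or y = −5, giving (−22, 19) and (−22, −5).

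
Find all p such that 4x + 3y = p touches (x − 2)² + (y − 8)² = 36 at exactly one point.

p = 2 or p = 62

For a tangent, require d(centre, line) = r = 6.
|4·2 + 3·8 − p| / √25 = 6
|p − (32)| = 6·5, so p = 62 or p = 2.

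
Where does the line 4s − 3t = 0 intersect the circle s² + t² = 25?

(−3, −4) and (3, 4)

Express t = (4s)/3 and substitute into the circle:
25s² − 225 = 0  ⟹  s² − 9 = 0
s = 3 or s = −3, giving (3, 4) and (−3, −4).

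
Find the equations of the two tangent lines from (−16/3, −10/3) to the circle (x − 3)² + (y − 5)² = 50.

Write the tangent as mx − y + (−10/3 − m·(−16/3)) = 0 and set its distance from the centre to 5√2:
[m·(25/3) − (25/3)]² = 50(m² + 1)
7m² − 50m + 7 = 0, so m = 7 or m = 1/7.
Through (−16/3, −10/3) these give 7x − y = −34 and x − 7y = 18.

7x − y = −34 and x − 7y = 18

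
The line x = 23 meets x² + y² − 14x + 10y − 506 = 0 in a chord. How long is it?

36

Centre (7, −5), r² = 580. Perpendicular distance d from centre to line = |−16| / √1 = 16.
Half the chord is √(r² − d²) = √(324), so the full chord is 36.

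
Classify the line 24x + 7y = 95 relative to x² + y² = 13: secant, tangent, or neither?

neither

d² = (24·0 + 7·0 − (95))²/625 = 361/25; r² = 13.
Since d² > r², the line lies outside the circle.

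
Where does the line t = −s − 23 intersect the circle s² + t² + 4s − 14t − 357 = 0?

Substitute t = −s − 23:
2s² + 64s + 494 = 0  ⟹  s² + 32s + 247 = 0
s = −13 or s = −19, giving (−13, −10) and (−19, −4).

(−19, −4) and (−13, −10)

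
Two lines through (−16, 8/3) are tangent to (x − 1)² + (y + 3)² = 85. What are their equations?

A line y − (8/3) = m(x − (−16)) is tangent when its distance from (1, −3) is √85:
(17m − (−17/3))² = 85(m² + 1)
54m² + 51m − 14 = 0, so m = −7/6 or m = 2/9.
Through (−16, 8/3) these give 7x + 6y = −96 and 2x − 9y = −56.

7x + 6y = −96 and 2x − 9y = −56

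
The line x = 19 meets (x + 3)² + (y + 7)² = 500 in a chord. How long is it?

The line gives x = 19. Substituting into the circle:
y² + 14y + 33 = 0
y = −3 or y = −11, giving (19, −3) and (19, −11).
Chord length = distance between (19, −3) and (19, −11) = √64 = 8.

8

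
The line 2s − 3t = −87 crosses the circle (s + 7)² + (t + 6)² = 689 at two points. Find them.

(−27, 11) and (−15, 19)

From the line, t = (87 + 2s)/3. Substituting:
13s² + 546s + 5265 = 0  ⟹  s² + 42s + 405 = 0
s = −15 or s = −27, giving (−15, 19) and (−27, 11).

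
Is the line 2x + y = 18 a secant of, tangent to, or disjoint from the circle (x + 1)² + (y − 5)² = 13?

disjoint

d² = (2·(−1) + 1·5 − (18))²/5 = 45; r² = 13.
Since d² > r², the line lies outside the circle.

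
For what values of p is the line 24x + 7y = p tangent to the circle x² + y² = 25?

For a tangent, require d(centre, line) = r = 5.
|24·0 + 7·0 − p| / √625 = 5
|p| = 5·25, so p = 125 or p = −125.

p = −125 or p = 125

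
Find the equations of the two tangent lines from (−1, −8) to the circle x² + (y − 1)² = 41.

Let a tangent through (−1, −8) have slope m. Its distance from (0, 1) must equal √41:
(1m − (9))² = 41(m² + 1)
20m² + 9m − 20 = 0, so m = −5/4 or m = 4/5.
With m = −5/4: 5x + 4y = −37. With m = 4/5: 4x − 5y = 36.

5x + 4y = −37 and 4x − 5y = 36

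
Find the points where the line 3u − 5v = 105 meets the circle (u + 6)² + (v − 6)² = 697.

Express v = (−105 + 3u)/5 and substitute into the circle:
34u² − 510u + 1700 = 0  ⟹  u² − 15u + 50 = 0
u = 10 or u = 5, giving (10, −15) and (5, −18).

(5, −18) and (10, −15)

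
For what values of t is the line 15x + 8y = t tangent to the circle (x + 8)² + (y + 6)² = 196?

For a tangent, require d(centre, line) = r = 14.
|15·(−8) + 8·(−6) − t| / √289 = 14
|t − (−168)| = 14·17, so t = 70 or t = −406.

t = −406 or t = 70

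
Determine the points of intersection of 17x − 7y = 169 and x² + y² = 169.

Express y = (−169 + 17x)/7 and substitute into the circle:
338x² − 5746x + 20280 = 0  ⟹  x² − 17x + 60 = 0
x = 12 or x = 5, giving (12, 5) and (5, −12).

(5, −12) and (12, 5)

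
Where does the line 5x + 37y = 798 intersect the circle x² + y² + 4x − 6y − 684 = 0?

(−18, 24) and (19, 19)

From the line, y = (798 − 5x)/37. Substituting:
1394x² − 1394x − 476748 = 0  ⟹  x² − x − 342 = 0
x = 19 or x = −18, giving (19, 19) and (−18, 24).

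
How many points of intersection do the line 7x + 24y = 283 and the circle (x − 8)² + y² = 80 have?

Centre (8, 0), r² = 80. Distance² from centre to line = (−227)²/625 = 51529/625.
Since d² > r², the line lies outside the circle.

0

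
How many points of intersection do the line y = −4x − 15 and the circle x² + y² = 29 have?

2

Substituting the line into the circle gives 17x² + 120x + 196 = 0.
Δ = 14400 − 13328 = 1072.
Two real roots: the line is a secant.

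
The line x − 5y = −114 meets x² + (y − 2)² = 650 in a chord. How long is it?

Centre (0, 2), r² = 650. Perpendicular distance d from centre to line = |104| / √26 = 104/√26.
Half the chord is √(r² − d²) = √(234), so the full chord is 6√26.

6√26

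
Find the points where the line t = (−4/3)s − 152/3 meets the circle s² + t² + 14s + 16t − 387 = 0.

(−29, −12) and (−17, −28)

Express t = (−152 − 4s)/3 and substitute into the circle:
25s² + 1150s + 12325 = 0  ⟹  s² + 46s + 493 = 0
s = −17 or s = −29, giving (−17, −28) and (−29, −12).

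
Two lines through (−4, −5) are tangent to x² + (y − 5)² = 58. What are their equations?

A line y − (−5) = m(x − (−4)) is tangent when its distance from (0, 5) is √58:
[m·(4) − (10)]² = 58(m² + 1)
21m² + 40m − 21 = 0, so m = 3/7 or m = −7/3.
Through (−4, −5) these give 3x − 7y = 23 and 7x + 3y = −43.

3x − 7y = 23 and 7x + 3y = −43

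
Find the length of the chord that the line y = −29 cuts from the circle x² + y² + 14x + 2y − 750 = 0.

From the line, y = −29. Substituting:
x² + 14x + 33 = 0
x = −3 or x = −11, giving (−3, −29) and (−11, −29).
|(−3, −29) − (−11, −29)| = √((8)² + (0)²) = 8.

8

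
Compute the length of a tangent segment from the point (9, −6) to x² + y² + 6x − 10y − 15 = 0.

6√6

With centre O = (−3, 5), |OP|² = 265 and r² = 49.
By the tangent–radius right angle, tangent length = √(|PO|² − r²) = √216 = 6√6.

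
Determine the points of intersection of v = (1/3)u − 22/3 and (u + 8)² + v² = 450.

From the line, v = (−22 + u)/3. Substituting:
10u² + 100u − 2990 = 0  ⟹  u² + 10u − 299 = 0
u = 13 or u = −23, giving (13, −3) and (−23, −15).

(−23, −15) and (13, −3)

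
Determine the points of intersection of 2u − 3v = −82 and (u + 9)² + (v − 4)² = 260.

(−23, 12) and (−11, 20)

Substitute v = (82 + 2u)/3:
13u² + 442u + 3289 = 0  ⟹  u² + 34u + 253 = 0
u = −11 or u = −23, giving (−11, 20) and (−23, 12).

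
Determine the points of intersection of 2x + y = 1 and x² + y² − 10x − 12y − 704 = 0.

Express y = −2x + 1 and substitute into the circle:
5x² + 10x − 715 = 0  ⟹  x² + 2x − 143 = 0
x = 11 or x = −13, giving (11, −21) and (−13, 27).

(−13, 27) and (11, −21)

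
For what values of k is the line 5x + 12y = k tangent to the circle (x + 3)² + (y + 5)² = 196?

The line touches the circle iff its distance from (−3, −5) is 14:
|5·(−3) + 12·(−5) − k| / √169 = 14
|k − (−75)| = 14·13, so k = 107 or k = −257.

k = −257 or k = 107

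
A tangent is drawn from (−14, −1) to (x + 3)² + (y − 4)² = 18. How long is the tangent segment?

8√2

With centre O = (−3, 4), |OP|² = 146 and r² = 18.
Power of the point: PT² = |PO|² − r² = 128, so PT = 8√2.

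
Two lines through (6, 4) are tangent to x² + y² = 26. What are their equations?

Let a tangent through (6, 4) have slope m. Its distance from (0, 0) must equal √26:
[m·(−6) − (−4)]² = 26(m² + 1)
5m² − 24m − 5 = 0, so m = 5 or m = −1/5.
Through (6, 4) these give 5x − y = 26 and x + 5y = 26.

5x − y = 26 and x + 5y = 26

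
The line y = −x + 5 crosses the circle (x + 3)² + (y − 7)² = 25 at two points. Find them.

(−6, 11) and (1, 4)

Substitute y = −x + 5:
2x² + 10x − 12 = 0  ⟹  x² + 5x − 6 = 0
x = 1 or x = −6, giving (1, 4) and (−6, 11).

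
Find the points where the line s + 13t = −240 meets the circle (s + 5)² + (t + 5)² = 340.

Substitute t = (−240 − s)/13:
170s² + 2040s − 22610 = 0  ⟹  s² + 12s − 133 = 0
s = 7 or s = −19, giving (7, −19) and (−19, −17).

(−19, −17) and (7, −19)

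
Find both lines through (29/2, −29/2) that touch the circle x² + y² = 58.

3x + 7y = −58 and 7x + 3y = 58

Let a tangent through (29/2, −29/2) have slope m. Its distance from (0, 0) must equal √58:
[m·(−29/2) − (29/2)]² = 58(m² + 1)
21m² + 58m + 21 = 0, so m = −3/7 or m = −7/3.
With m = −3/7: 3x + 7y = −58. With m = −7/3: 7x + 3y = 58.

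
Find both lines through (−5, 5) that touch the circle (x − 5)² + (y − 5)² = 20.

x − 2y = −15 and x + 2y = 5

Let a tangent through (−5, 5) have slope m. Its distance from (5, 5) must equal 2√5:
(10m − (0))² = 20(m² + 1)
4m² − 1 = 0, so m = 1/2 or m = −1/2.
With m = 1/2: x − 2y = −15. With m = −1/2: x + 2y = 5.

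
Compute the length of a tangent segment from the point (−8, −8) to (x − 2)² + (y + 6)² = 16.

2√22

The centre is (2, −6) and r = 4. The square of the distance from P to the centre is 100 + 4 = 104.
Power of the point: PT² = |PO|² − r² = 88, so PT = 2√22.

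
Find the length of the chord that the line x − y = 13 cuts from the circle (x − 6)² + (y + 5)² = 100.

Centre (6, −5), r² = 100. Perpendicular distance d from centre to line = |−2| / √2 = 2/√2.
Chord = 2√(r² − d²) = 2·√(98) = 14√2.

14√2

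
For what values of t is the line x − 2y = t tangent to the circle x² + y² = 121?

The line touches the circle iff its distance from (0, 0) is 11:
|1·0 − 2·0 − t| / √5 = 11
|t| = 11√5.

t = ±11√5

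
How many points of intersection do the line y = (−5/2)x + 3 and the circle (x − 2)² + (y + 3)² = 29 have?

Substituting the line into the circle gives 29x² − 136x + 44 = 0.
Discriminant = (−136)² − 4·29·(44) = 13392 > 0.
Two real roots: the line is a secant.

2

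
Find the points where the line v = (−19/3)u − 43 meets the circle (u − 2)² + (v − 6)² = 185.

(−9, 14) and (−6, −5)

Express v = (−129 − 19u)/3 and substitute into the circle:
370u² + 5550u + 19980 = 0  ⟹  u² + 15u + 54 = 0
u = −6 or u = −9, giving (−6, −5) and (−9, 14).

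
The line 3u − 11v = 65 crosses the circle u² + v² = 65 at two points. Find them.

(−4, −7) and (7, −4)

Substitute v = (−65 + 3u)/11:
130u² − 390u − 3640 = 0  ⟹  u² − 3u − 28 = 0
u = 7 or u = −4, giving (7, −4) and (−4, −7).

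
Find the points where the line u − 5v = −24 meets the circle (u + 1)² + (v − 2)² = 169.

(−14, 2) and (11, 7)

From the line, v = (24 + u)/5. Substituting:
26u² + 78u − 4004 = 0  ⟹  u² + 3u − 154 = 0
u = 11 or u = −14, giving (11, 7) and (−14, 2).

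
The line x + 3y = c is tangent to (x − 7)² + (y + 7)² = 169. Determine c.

Tangency holds when the distance from the centre (7, −7) to the line equals the radius 13:
|1·7 + 3·(−7) − c| / √10 = 13
|c − (−14)| = 13√10.

c = −14 ± 13√10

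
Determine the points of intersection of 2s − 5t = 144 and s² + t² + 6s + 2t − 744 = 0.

Express t = (−144 + 2s)/5 and substitute into the circle:
29s² − 406s + 696 = 0  ⟹  s² − 14s + 24 = 0
s = 12 or s = 2, giving (12, −24) and (2, −28).

(2, −28) and (12, −24)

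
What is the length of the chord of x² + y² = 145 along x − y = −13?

Centre (0, 0), r² = 145. Perpendicular distance d from centre to line = |13| / √2 = 13/√2.
Chord = 2√(r² − d²) = 2·√(121/2) = 11√2.

11√2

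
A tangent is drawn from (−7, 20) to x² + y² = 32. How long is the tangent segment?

With centre O = (0, 0), |OP|² = 449 and r² = 32.
The tangent meets the radius at right angles, so tangent² = |PO|² − r² = 449 − 32 = 417.

√417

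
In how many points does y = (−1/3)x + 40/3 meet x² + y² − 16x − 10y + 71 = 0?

0

Substituting the line into the circle gives 10x² − 194x + 1039 = 0.
Discriminant = (−194)² − 4·10·(1039) = −3924 < 0.
No real roots: the line does not meet the circle.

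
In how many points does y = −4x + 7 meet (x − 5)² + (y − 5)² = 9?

d² = (4·5 + 1·5 − (7))²/17 = 324/17; r² = 9.
Since d² > r², the line lies outside the circle.

0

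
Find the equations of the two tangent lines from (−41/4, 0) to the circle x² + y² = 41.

Write the tangent as mx − y + (0 − m·(−41/4)) = 0 and set its distance from the centre to √41:
[m·(41/4) − (0)]² = 41(m² + 1)
25m² − 16 = 0, so m = 4/5 or m = −4/5.
Through (−41/4, 0) these give 4x − 5y = −41 and 4x + 5y = −41.

4x − 5y = −41 and 4x + 5y = −41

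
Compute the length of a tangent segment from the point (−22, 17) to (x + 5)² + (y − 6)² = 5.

With centre O = (−5, 6), |OP|² = 410 and r² = 5.
By the tangent–radius right angle, tangent length = √(|PO|² − r²) = √405 = 9√5.

9√5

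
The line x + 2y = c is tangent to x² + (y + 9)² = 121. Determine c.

c = −18 ± 11√5

Tangency holds when the distance from the centre (0, −9) to the line equals the radius 11:
|1·0 + 2·(−9) − c| / √5 = 11
|c − (−18)| = 11√5.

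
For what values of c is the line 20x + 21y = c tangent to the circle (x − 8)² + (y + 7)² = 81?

Tangency holds when the distance from the centre (8, −7) to the line equals the radius 9:
|20·8 + 21·(−7) − c| / √841 = 9
|c − (13)| = 9·29, so c = 274 or c = −248.

c = −248 or c = 274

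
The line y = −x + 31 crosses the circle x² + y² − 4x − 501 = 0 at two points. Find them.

(10, 21) and (23, 8)

Substitute y = −x + 31:
2x² − 66x + 460 = 0  ⟹  x² − 33x + 230 = 0
x = 23 or x = 10, giving (23, 8) and (10, 21).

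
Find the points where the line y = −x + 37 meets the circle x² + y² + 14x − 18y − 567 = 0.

Express y = −x + 37 and substitute into the circle:
2x² − 42x + 136 = 0  ⟹  x² − 21x + 68 = 0
x = 17 or x = 4, giving (17, 20) and (4, 33).

(4, 33) and (17, 20)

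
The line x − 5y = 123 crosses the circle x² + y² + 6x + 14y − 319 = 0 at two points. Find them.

From the line, y = (−123 + x)/5. Substituting:
26x² − 26x − 1456 = 0  ⟹  x² − x − 56 = 0
x = 8 or x = −7, giving (8, −23) and (−7, −26).

(−7, −26) and (8, −23)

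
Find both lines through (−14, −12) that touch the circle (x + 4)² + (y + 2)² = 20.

Write the tangent as mx − y + (−12 − m·(−14)) = 0 and set its distance from the centre to 2√5:
[m·(10) − (10)]² = 20(m² + 1)
2m² − 5m + 2 = 0, so m = 1/2 or m = 2.
Through (−14, −12) these give x − 2y = 10 and 2x − y = −16.

x − 2y = 10 and 2x − y = −16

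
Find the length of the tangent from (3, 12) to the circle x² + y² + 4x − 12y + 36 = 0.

√57

The centre is (−2, 6) and r = 2. The square of the distance from P to the centre is 25 + 36 = 61.
The tangent meets the radius at right angles, so tangent² = |PO|² − r² = 61 − 4 = 57.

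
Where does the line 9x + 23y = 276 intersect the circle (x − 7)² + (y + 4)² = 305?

(0, 12) and (23, 3)

Express y = (276 − 9x)/23 and substitute into the circle:
610x² − 14030x = 0  ⟹  x² − 23x = 0
x = 23 or x = 0, giving (23, 3) and (0, 12).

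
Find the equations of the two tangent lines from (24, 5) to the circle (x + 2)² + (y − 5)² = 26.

Write the tangent as mx − y + (5 − m·(24)) = 0 and set its distance from the centre to √26:
[m·(−26) − (0)]² = 26(m² + 1)
25m² − 1 = 0, so m = 1/5 or m = −1/5.
With m = 1/5: x − 5y = −1. With m = −1/5: x + 5y = 49.

x − 5y = −1 and x + 5y = 49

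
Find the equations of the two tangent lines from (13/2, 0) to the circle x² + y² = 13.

2x + 3y = 13 and 2x − 3y = 13

Let a tangent through (13/2, 0) have slope m. Its distance from (0, 0) must equal √13:
[m·(−13/2) − (0)]² = 13(m² + 1)
9m² − 4 = 0, so m = −2/3 or m = 2/3.
With m = −2/3: 2x + 3y = 13. With m = 2/3: 2x − 3y = 13.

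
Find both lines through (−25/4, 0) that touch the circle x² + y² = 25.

4x + 3y = −25 and 4x − 3y = −25

Let a tangent through (−25/4, 0) have slope m. Its distance from (0, 0) must equal 5:
(25/4m − (0))² = 25(m² + 1)
9m² − 16 = 0, so m = −4/3 or m = 4/3.
Through (−25/4, 0) these give 4x + 3y = −25 and 4x − 3y = −25.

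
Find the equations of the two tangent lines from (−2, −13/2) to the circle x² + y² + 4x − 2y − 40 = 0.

x − 2y = 11 and x + 2y = −15

Let a tangent through (−2, −13/2) have slope m. Its distance from (−2, 1) must equal 3√5:
[m·(0) − (15/2)]² = 45(m² + 1)
4m² − 1 = 0, so m = 1/2 or m = −1/2.
Through (−2, −13/2) these give x − 2y = 11 and x + 2y = −15.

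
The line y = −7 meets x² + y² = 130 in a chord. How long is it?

From the line, y = −7. Substituting:
x² − 81 = 0
x = 9 or x = −9, giving (9, −7) and (−9, −7).
Chord length = distance between (9, −7) and (−9, −7) = √324 = 18.

18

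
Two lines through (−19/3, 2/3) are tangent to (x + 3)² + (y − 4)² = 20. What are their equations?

Write the tangent as mx − y + (2/3 − m·(−19/3)) = 0 and set its distance from the centre to 2√5:
[m·(10/3) − (10/3)]² = 20(m² + 1)
2m² + 5m + 2 = 0, so m = −1/2 or m = −2.
Through (−19/3, 2/3) these give x + 2y = −5 and 2x + y = −12.

x + 2y = −5 and 2x + y = −12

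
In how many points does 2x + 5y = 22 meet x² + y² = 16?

0

Substituting the line into the circle gives 29x² − 88x + 84 = 0.
Discriminant = (−88)² − 4·29·(84) = −2000 < 0.
No real roots: the line does not meet the circle.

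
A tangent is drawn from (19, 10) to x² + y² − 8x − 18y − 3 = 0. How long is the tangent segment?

3√14

Centre (4, 9), r² = 100. |PO|² = (15)² + (1)² = 226.
Power of the point: PT² = |PO|² − r² = 126, so PT = 3√14.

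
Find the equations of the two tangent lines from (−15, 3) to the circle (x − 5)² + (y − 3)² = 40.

A line y − (3) = m(x − (−15)) is tangent when its distance from (5, 3) is 2√10:
(20m − (0))² = 40(m² + 1)
9m² − 1 = 0, so m = 1/3 or m = −1/3.
With m = 1/3: x − 3y = −24. With m = −1/3: x + 3y = −6.

x − 3y = −24 and x + 3y = −6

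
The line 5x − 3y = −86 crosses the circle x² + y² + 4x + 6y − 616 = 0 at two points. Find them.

(−25, −13) and (−4, 22)

Substitute y = (86 + 5x)/3:
34x² + 986x + 3400 = 0  ⟹  x² + 29x + 100 = 0
x = −4 or x = −25, giving (−4, 22) and (−25, −13).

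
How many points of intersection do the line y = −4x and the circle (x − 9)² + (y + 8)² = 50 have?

2

Substituting the line into the circle gives 17x² − 82x + 95 = 0.
Discriminant = (−82)² − 4·17·(95) = 264 > 0.
Two real roots: the line is a secant.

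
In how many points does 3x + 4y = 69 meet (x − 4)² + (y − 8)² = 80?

2

Substituting the line into the circle gives 25x² − 350x + 345 = 0.
Discriminant = (−350)² − 4·25·(345) = 88000 > 0.
Two real roots: the line is a secant.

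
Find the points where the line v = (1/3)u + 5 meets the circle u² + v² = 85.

(−9, 2) and (6, 7)

Substitute v = (15 + u)/3:
10u² + 30u − 540 = 0  ⟹  u² + 3u − 54 = 0
u = 6 or u = −9, giving (6, 7) and (−9, 2).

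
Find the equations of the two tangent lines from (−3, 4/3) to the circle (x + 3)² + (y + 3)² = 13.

Write the tangent as mx − y + (4/3 − m·(−3)) = 0 and set its distance from the centre to √13:
[m·(0) − (−13/3)]² = 13(m² + 1)
9m² − 4 = 0, so m = −2/3 or m = 2/3.
Through (−3, 4/3) these give 2x + 3y = −2 and 2x − 3y = −10.

2x + 3y = −2 and 2x − 3y = −10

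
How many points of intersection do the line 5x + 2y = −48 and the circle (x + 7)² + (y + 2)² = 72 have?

2

Substituting the line into the circle gives 29x² + 496x + 1844 = 0.
Δ = 246016 − 213904 = 32112.
Two real roots: the line is a secant.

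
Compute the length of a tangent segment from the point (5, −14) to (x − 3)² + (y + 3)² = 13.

With centre O = (3, −3), |OP|² = 125 and r² = 13.
The tangent meets the radius at right angles, so tangent² = |PO|² − r² = 125 − 13 = 112.

4√7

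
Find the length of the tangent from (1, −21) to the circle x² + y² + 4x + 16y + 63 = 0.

√173

Centre (−2, −8), r² = 5. |PO|² = (3)² + (−13)² = 178.
By the tangent–radius right angle, tangent length = √(|PO|² − r²) = √173.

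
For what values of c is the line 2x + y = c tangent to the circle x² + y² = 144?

c = ±12√5

The line touches the circle iff its distance from (0, 0) is 12:
|2·0 + 1·0 − c| / √5 = 12
|c| = 12√5.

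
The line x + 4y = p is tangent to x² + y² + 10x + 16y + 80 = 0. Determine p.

Tangency holds when the distance from the centre (−5, −8) to the line equals the radius 3:
|1·(−5) + 4·(−8) − p| / √17 = 3
|p − (−37)| = 3√17.

p = −37 ± 3√17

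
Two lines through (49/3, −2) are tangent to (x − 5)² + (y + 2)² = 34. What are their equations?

Let a tangent through (49/3, −2) have slope m. Its distance from (5, −2) must equal √34:
(−34/3m − (0))² = 34(m² + 1)
25m² − 9 = 0, so m = 3/5 or m = −3/5.
Through (49/3, −2) these give 3x − 5y = 59 and 3x + 5y = 39.

3x − 5y = 59 and 3x + 5y = 39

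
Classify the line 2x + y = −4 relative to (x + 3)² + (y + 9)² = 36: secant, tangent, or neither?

Substituting the line into the circle gives 5x² − 14x − 2 = 0.
Discriminant = (−14)² − 4·5·(−2) = 236 > 0.
Two real roots: the line is a secant.

secant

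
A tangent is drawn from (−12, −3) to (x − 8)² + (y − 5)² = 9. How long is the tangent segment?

√455

Centre (8, 5), r² = 9. |PO|² = (−20)² + (−8)² = 464.
Power of the point: PT² = |PO|² − r² = 455, so PT = √455.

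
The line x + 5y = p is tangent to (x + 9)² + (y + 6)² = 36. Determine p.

p = −39 ± 6√26

The line touches the circle iff its distance from (−9, −6) is 6:
|1·(−9) + 5·(−6) − p| / √26 = 6
|p − (−39)| = 6√26.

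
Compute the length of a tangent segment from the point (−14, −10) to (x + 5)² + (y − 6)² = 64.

√273

Centre (−5, 6), r² = 64. |PO|² = (−9)² + (−16)² = 337.
The tangent meets the radius at right angles, so tangent² = |PO|² − r² = 337 − 64 = 273.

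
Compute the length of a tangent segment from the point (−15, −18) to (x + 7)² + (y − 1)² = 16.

√409

The centre is (−7, 1) and r = 4. The square of the distance from P to the centre is 64 + 361 = 425.
By the tangent–radius right angle, tangent length = √(|PO|² − r²) = √409.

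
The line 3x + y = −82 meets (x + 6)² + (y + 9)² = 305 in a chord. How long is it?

√10

Express y = −3x − 82 and substitute into the circle:
10x² + 450x + 5060 = 0  ⟹  x² + 45x + 506 = 0
x = −22 or x = −23, giving (−22, −16) and (−23, −13).
Chord length = distance between (−22, −16) and (−23, −13) = √10 = √10.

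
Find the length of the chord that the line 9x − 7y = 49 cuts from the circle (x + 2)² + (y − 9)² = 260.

2√130

Express y = (−49 + 9x)/7 and substitute into the circle:
130x² − 1820x = 0  ⟹  x² − 14x = 0
x = 14 or x = 0, giving (14, 11) and (0, −7).
Chord length = distance between (14, 11) and (0, −7) = √520 = 2√130.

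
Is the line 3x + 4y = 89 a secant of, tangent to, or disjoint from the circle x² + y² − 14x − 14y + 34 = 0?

tangent

Substituting the line into the circle gives 25x² − 590x + 3481 = 0.
Δ = 348100 − 348100 = 0.
A repeated root: the line is tangent.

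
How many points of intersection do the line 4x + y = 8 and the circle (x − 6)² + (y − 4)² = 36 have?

2

d² = (4·6 + 1·4 − (8))²/17 = 400/17; r² = 36.
Since d² < r², the line cuts the circle twice.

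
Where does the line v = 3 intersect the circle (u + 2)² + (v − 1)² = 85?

Substitute v = 3:
u² + 4u − 77 = 0
u = 7 or u = −11, giving (7, 3) and (−11, 3).

(−11, 3) and (7, 3)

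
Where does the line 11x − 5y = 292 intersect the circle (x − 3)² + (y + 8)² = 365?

From the line, y = (−292 + 11x)/5. Substituting:
146x² − 5694x + 54604 = 0  ⟹  x² − 39x + 374 = 0
x = 22 or x = 17, giving (22, −10) and (17, −21).

(17, −21) and (22, −10)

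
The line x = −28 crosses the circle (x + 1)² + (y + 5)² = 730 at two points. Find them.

The line gives x = −28. Substituting into the circle:
y² + 10y + 24 = 0
y = −4 or y = −6, giving (−28, −4) and (−28, −6).

(−28, −6) and (−28, −4)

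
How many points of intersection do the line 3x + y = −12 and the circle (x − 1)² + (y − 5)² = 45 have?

Centre (1, 5), r² = 45. Distance² from centre to line = (20)²/10 = 40.
Since d² < r², the line cuts the circle twice.

2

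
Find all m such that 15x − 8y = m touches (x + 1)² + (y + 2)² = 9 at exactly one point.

The line touches the circle iff its distance from (−1, −2) is 3:
|15·(−1) − 8·(−2) − m| / √289 = 3
|m − (1)| = 3·17, so m = 52 or m = −50.

m = −50 or m = 52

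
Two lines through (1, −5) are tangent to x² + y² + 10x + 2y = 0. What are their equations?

5x + y = 0 and x − 5y = 26

Write the tangent as mx − y + (−5 − m·(1)) = 0 and set its distance from the centre to √26:
(−6m − (4))² = 26(m² + 1)
5m² + 24m − 5 = 0, so m = −5 or m = 1/5.
With m = −5: 5x + y = 0. With m = 1/5: x − 5y = 26.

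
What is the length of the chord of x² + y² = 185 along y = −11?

16

Centre (0, 0), r² = 185. Perpendicular distance d from centre to line = |11| / √1 = 11.
Chord = 2√(r² − d²) = 2·√(64) = 16.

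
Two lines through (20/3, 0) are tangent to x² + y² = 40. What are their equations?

Let a tangent through (20/3, 0) have slope m. Its distance from (0, 0) must equal 2√10:
(−20/3m − (0))² = 40(m² + 1)
m² − 9 = 0, so m = −3 or m = 3.
Through (20/3, 0) these give 3x + y = 20 and 3x − y = 20.

3x + y = 20 and 3x − y = 20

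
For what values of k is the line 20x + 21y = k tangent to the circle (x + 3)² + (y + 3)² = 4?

k = −181 or k = −65

The line touches the circle iff its distance from (−3, −3) is 2:
|20·(−3) + 21·(−3) − k| / √841 = 2
|k − (−123)| = 2·29, so k = −65 or k = −181.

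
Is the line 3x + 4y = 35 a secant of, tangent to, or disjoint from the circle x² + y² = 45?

Substituting the line into the circle gives 25x² − 210x + 505 = 0.
Δ = 44100 − 50500 = −6400.
No real roots: the line does not meet the circle.

disjoint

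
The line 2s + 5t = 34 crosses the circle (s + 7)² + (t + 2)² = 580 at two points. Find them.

Substitute t = (34 − 2s)/5:
29s² + 174s − 11339 = 0  ⟹  s² + 6s − 391 = 0
s = 17 or s = −23, giving (17, 0) and (−23, 16).

(−23, 16) and (17, 0)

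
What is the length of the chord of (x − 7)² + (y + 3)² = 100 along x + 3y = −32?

From the line, y = (−32 − x)/3. Substituting:
10x² − 80x + 70 = 0  ⟹  x² − 8x + 7 = 0
x = 7 or x = 1, giving (7, −13) and (1, −11).
Chord length = distance between (7, −13) and (1, −11) = √40 = 2√10.

2√10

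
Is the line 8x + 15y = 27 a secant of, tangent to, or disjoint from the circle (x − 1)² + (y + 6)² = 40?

Substituting the line into the circle gives 289x² − 2322x + 4914 = 0.
Δ = 5391684 − 5680584 = −288900.
No real roots: the line does not meet the circle.

disjoint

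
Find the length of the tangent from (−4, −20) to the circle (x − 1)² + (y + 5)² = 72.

Centre (1, −5), r² = 72. |PO|² = (−5)² + (−15)² = 250.
Power of the point: PT² = |PO|² − r² = 178, so PT = √178.

√178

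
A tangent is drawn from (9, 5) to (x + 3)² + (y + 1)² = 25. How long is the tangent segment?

√155

Centre (−3, −1), r² = 25. |PO|² = (12)² + (6)² = 180.
The tangent meets the radius at right angles, so tangent² = |PO|² − r² = 180 − 25 = 155.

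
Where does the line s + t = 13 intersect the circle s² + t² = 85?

(6, 7) and (7, 6)

From the line, t = −s + 13. Substituting:
2s² − 26s + 84 = 0  ⟹  s² − 13s + 42 = 0
s = 7 or s = 6, giving (7, 6) and (6, 7).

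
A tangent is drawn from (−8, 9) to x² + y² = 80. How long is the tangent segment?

√65

The centre is (0, 0) and r = 4√5. The square of the distance from P to the centre is 64 + 81 = 145.
Power of the point: PT² = |PO|² − r² = 65, so PT = √65.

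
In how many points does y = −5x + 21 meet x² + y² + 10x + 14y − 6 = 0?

0

Substituting the line into the circle gives 26x² − 270x + 729 = 0.
Discriminant = (−270)² − 4·26·(729) = −2916 < 0.
No real roots: the line does not meet the circle.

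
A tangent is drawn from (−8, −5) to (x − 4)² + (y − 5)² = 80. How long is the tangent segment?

2√41

With centre O = (4, 5), |OP|² = 244 and r² = 80.
Power of the point: PT² = |PO|² − r² = 164, so PT = 2√41.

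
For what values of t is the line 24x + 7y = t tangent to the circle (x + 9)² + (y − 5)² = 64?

t = −381 or t = 19

The line touches the circle iff its distance from (−9, 5) is 8:
|24·(−9) + 7·5 − t| / √625 = 8
|t − (−181)| = 8·25, so t = 19 or t = −381.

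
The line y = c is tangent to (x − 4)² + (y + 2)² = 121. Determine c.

c = −13 or c = 9

The line touches the circle iff its distance from (4, −2) is 11:
|0·4 + 1·(−2) − c| / √1 = 11
|c − (−2)| = 11, so c = 9 or c = −13.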